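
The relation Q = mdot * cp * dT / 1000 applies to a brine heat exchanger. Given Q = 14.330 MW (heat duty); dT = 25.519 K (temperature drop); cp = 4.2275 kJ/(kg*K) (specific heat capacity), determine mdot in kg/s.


mdot = Q * 1000 / (cp * dT)
mdot = 14.330 * 1000 / (4.2275 * 25.519)
mdot = 132.83 kg/s


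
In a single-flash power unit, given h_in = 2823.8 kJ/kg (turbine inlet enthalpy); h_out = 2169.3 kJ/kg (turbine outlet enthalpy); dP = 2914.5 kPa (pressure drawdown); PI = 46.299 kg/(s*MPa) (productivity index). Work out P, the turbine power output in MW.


Step 1: mdot = PI * dP / 1000 = 46.299 * 2914.5 / 1000 = 134.9384 kg/s
Step 2: P = mdot*(h_in - h_out)/1000 = 134.9384*(2823.8 - 2169.3)/1000 = 88.317 MW
P = 88.317 MW


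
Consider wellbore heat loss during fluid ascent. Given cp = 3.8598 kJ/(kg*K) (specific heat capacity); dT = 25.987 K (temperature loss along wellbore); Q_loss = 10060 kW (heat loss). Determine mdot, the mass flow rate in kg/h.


mdot = Q_loss / (cp * dT)
mdot = 10060 / (3.8598 * 25.987)
mdot = 100.2945 kg/s
Convert: 100.2945 kg/s * 3600.0 = 3.6106e+05 kg/h
mdot = 3.6106e+05 kg/h


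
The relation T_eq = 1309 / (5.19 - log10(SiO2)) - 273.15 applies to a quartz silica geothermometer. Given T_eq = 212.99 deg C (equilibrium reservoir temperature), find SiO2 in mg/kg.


SiO2 = 10^(5.19 - 1309/(T_eq + 273.15))
SiO2 = 10^(5.19 - 1309/(212.99 + 273.15))
SiO2 = 314.31 mg/kg


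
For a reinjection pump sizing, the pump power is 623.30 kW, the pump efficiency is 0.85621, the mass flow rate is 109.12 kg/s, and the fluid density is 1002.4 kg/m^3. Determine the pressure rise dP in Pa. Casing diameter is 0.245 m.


dP = P_pump * rho * eta / mdot
dP = 623.30 * 1002.4 * 0.85621 / 109.12
dP = 4902.461 kPa
Convert: 4902.461 kPa * 1000.0 = 4.9025e+06 Pa
dP = 4.9025e+06 Pa


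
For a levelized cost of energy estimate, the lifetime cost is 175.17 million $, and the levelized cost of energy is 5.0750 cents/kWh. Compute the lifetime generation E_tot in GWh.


E_tot = C_tot / LCOE * 100
E_tot = 175.17 / 5.0750 * 100
E_tot = 3451.6 GWh


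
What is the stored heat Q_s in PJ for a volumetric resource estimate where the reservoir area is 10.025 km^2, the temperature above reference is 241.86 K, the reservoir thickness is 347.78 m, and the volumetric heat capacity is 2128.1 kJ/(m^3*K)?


Step 1: Vr = A*1e6*hr = 10.025*1e6*347.78 = 3.486494e+09 m^3
Step 2: Q_s = Vr*rhoc*dT/1e12 = 3.486494e+09*2128.1*241.86/1e12 = 1794.5 PJ
Q_s = 1794.5 PJ


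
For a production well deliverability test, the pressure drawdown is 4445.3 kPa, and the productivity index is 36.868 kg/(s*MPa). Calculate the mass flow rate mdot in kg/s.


mdot = PI * dP / 1000
mdot = 36.868 * 4445.3 / 1000
mdot = 163.89 kg/s


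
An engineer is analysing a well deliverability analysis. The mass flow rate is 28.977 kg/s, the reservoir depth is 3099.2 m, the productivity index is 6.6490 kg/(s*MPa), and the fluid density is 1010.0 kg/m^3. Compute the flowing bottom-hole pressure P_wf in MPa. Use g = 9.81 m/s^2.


Step 1: P_i = rho*g*h/1e6 = 1010.0*9.81*3099.2/1e6 = 30.70718 MPa
Step 2: P_wf = P_i - mdot/PI = 30.70718 - 28.977/6.649 = 26.349 MPa
P_wf = 26.349 MPa


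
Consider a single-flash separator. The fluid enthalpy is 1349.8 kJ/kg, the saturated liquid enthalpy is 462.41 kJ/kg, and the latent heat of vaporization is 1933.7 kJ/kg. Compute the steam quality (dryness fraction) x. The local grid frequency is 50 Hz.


x = (h - hf) / hfg
x = (1349.8 - 462.41) / 1933.7
x = 0.45891


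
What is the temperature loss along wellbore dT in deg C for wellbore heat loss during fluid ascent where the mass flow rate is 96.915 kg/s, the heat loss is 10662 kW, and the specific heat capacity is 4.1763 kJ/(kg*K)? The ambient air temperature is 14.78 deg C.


dT = Q_loss / (mdot * cp)
dT = 10662 / (96.915 * 4.1763)
dT = 26.34244 K
Convert (temperature difference, 1 K = 1 deg C): 26.34244 K = 26.34244 deg C
dT = 26.342 deg C


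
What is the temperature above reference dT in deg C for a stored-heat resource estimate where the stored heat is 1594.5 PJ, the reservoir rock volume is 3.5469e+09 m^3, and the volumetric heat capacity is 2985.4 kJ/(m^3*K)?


dT = Q_s * 1e12 / (Vr * rhoc)
dT = 1594.5 * 1e12 / (3.5469e+09 * 2985.4)
dT = 150.5820 K
Convert (temperature difference, 1 K = 1 deg C): 150.5820 K = 150.5820 deg C
dT = 150.58 deg C


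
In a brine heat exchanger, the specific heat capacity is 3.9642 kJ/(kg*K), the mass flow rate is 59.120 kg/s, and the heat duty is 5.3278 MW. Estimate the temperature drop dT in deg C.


dT = Q * 1000 / (mdot * cp)
dT = 5.3278 * 1000 / (59.120 * 3.9642)
dT = 22.73306 K
Convert (temperature difference, 1 K = 1 deg C): 22.73306 K = 22.73306 deg C
dT = 22.733 deg C


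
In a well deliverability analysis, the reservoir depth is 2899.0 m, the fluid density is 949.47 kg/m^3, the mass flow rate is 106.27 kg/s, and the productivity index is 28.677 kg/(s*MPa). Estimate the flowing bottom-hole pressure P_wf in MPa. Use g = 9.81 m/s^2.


Step 1: P_i = rho*g*h/1e6 = 949.47*9.81*2899.0/1e6 = 27.00216 MPa
Step 2: P_wf = P_i - mdot/PI = 27.00216 - 106.27/28.677 = 23.296 MPa
P_wf = 23.296 MPa


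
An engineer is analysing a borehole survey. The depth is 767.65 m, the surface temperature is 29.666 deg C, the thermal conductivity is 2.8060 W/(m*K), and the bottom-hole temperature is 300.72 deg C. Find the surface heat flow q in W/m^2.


Step 1: grad = (T_d - T_surf)/d * 1000 = (300.72 - 29.666)/767.65 * 1000 = 353.0958 deg C/km
Step 2: q = k * grad / 1000 = 2.806 * 353.0958 / 1000 = 0.99079 W/m^2
q = 0.99079 W/m^2


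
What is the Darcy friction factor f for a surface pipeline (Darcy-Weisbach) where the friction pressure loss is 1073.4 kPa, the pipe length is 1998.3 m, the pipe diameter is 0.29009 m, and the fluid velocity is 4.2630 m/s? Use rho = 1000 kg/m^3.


f = dP*1000 / ((L/D)*(rho*vel^2/2))
f = 1073.4*1000 / ((1998.3/0.29009)*(1000*4.2630^2/2))
f = 0.017149


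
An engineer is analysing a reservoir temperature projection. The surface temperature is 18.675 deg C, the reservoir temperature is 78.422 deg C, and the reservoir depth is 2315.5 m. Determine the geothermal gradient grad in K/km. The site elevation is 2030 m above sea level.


grad = (T_res - T_surf) / d * 1000
grad = (78.422 - 18.675) / 2315.5 * 1000
grad = 25.80307 deg C/km
Convert: 25.80307 deg C/km * 1.0 = 25.803 K/km
grad = 25.803 K/km


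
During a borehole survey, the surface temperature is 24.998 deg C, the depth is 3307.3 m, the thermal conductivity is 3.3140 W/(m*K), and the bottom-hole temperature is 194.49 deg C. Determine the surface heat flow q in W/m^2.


Step 1: grad = (T_d - T_surf)/d * 1000 = (194.49 - 24.998)/3307.3 * 1000 = 51.24785 deg C/km
Step 2: q = k * grad / 1000 = 3.314 * 51.24785 / 1000 = 0.16984 W/m^2
q = 0.16984 W/m^2


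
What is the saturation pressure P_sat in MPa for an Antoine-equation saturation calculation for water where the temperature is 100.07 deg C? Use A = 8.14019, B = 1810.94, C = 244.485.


P_sat = 10^(A - B/(C + T)) / 760 * 0.101325
P_sat = 10^(8.14019 - 1810.94/(244.485 + 100.07)) / 760 * 0.101325
P_sat = 0.10214 MPa


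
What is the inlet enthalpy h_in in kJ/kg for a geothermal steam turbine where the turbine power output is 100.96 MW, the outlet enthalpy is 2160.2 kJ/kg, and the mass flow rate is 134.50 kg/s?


h_in = h_out + P * 1000 / mdot
h_in = 2160.2 + 100.96 * 1000 / 134.50
h_in = 2910.8 kJ/kg


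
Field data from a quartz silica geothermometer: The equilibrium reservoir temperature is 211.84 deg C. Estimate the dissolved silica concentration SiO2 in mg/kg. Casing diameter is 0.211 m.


SiO2 = 10^(5.19 - 1309/(T_eq + 273.15))
SiO2 = 10^(5.19 - 1309/(211.84 + 273.15))
SiO2 = 309.72 mg/kg


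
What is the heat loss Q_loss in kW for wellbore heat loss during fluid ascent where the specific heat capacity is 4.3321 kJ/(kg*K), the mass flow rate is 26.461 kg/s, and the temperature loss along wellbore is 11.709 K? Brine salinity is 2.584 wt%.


Q_loss = mdot * cp * dT
Q_loss = 26.461 * 4.3321 * 11.709
Q_loss = 1342.2 kW


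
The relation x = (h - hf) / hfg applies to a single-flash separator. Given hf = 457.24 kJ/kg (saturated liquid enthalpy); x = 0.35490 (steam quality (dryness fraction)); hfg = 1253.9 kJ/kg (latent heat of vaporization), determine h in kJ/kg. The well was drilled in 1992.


h = hf + x * hfg
h = 457.24 + 0.35490 * 1253.9
h = 902.25 kJ/kg


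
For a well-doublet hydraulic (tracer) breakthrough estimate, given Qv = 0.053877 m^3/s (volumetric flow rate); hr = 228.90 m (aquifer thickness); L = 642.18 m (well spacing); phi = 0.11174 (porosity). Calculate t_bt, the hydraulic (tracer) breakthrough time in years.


t_bt = pi * hr * phi * L^2 / (3 * Qv) / (365.25*86400)
t_bt = pi * 228.90 * 0.11174 * 642.18^2 / (3 * 0.053877) / (365.25*86400)
t_bt = 6.4966 years


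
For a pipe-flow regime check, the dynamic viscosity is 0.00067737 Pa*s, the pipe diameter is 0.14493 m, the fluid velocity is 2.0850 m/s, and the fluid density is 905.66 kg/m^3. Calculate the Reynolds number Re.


Re = rho * vel * D / mu
Re = 905.66 * 2.0850 * 0.14493 / 0.00067737
Re = 4.0402e+05


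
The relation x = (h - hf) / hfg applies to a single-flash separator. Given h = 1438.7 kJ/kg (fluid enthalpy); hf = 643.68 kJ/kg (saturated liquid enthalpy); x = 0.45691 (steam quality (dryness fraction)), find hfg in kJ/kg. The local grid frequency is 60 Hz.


hfg = (h - hf) / x
hfg = (1438.7 - 643.68) / 0.45691
hfg = 1740.0 kJ/kg


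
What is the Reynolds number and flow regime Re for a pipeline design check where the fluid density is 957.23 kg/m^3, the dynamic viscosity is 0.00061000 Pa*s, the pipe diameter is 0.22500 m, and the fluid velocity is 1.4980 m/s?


Step 1: Re = rho*vel*D/mu = 957.23*1.498*0.225/0.00061 = 5.2891e+05
Step 2: Re = 5.2891e+05 > 4000, so flow is turbulent.
Re = 5.2891e+05 (turbulent)


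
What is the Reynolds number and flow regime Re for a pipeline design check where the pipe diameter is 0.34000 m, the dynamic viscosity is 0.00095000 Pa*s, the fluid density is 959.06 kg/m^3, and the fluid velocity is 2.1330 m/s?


Step 1: Re = rho*vel*D/mu = 959.06*2.133*0.34/0.00095 = 7.3214e+05
Step 2: Re = 7.3214e+05 > 4000, so flow is turbulent.
Re = 7.3214e+05 (turbulent)


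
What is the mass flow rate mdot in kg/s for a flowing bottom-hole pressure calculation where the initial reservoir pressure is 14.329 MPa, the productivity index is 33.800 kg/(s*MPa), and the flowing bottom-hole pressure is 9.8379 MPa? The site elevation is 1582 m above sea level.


mdot = (P_i - P_wf) * PI
mdot = (14.329 - 9.8379) * 33.800
mdot = 151.80 kg/s


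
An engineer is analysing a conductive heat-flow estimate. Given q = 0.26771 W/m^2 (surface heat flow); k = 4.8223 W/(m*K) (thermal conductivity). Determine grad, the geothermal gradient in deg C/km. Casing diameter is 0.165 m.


grad = q * 1000 / k
grad = 0.26771 * 1000 / 4.8223
grad = 55.515 deg C/km


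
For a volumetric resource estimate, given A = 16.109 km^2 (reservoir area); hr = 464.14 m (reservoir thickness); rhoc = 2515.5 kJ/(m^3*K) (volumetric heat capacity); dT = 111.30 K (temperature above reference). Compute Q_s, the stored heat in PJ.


Step 1: Vr = A*1e6*hr = 16.109*1e6*464.14 = 7.476831e+09 m^3
Step 2: Q_s = Vr*rhoc*dT/1e12 = 7.476831e+09*2515.5*111.3/1e12 = 2093.3 PJ
Q_s = 2093.3 PJ


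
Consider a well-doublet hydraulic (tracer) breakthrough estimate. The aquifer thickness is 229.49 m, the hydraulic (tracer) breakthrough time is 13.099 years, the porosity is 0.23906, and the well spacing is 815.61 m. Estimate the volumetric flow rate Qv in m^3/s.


Qv = pi*hr*phi*L^2 / (3*t_bt*365.25*86400)
Qv = pi*229.49*0.23906*815.61^2 / (3*13.099*365.25*86400)
Qv = 0.092453 m^3/s


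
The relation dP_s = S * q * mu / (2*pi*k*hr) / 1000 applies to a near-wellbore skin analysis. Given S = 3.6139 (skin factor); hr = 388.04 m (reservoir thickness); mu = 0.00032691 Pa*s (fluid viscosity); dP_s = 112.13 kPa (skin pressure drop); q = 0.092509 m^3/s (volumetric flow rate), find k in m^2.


k = S*q*mu / (2*pi*dP_s*1000*hr)
k = 3.6139*0.092509*0.00032691 / (2*pi*112.13*1000*388.04)
k = 3.9977e-13 m^2


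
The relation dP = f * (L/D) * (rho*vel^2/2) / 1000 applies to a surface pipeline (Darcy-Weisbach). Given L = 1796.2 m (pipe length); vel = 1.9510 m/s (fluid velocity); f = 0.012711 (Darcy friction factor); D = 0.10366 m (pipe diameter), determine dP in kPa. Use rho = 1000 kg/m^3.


dP = f * (L/D) * (rho*vel^2/2) / 1000
dP = 0.012711 * (1796.2/0.10366) * (1000*1.9510^2/2) / 1000
dP = 419.19 kPa


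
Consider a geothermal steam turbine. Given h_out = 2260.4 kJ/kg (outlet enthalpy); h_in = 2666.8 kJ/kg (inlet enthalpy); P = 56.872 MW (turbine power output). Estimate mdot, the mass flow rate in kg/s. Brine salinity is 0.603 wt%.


mdot = P * 1000 / (h_in - h_out)
mdot = 56.872 * 1000 / (2666.8 - 2260.4)
mdot = 139.94 kg/s


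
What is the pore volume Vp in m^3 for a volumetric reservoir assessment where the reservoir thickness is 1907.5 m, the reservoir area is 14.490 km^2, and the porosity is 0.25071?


Vp = A * 1e6 * hr * phi
Vp = 14.490 * 1e6 * 1907.5 * 0.25071
Vp = 6.9295e+09 m^3


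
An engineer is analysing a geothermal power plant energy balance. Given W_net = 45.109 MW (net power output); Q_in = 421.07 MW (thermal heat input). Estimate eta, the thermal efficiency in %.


eta = W_net / Q_in * 100
eta = 45.109 / 421.07 * 100
eta = 10.713 %


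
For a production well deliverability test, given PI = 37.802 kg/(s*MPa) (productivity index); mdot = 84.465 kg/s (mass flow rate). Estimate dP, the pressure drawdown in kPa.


dP = mdot * 1000 / PI
dP = 84.465 * 1000 / 37.802
dP = 2234.4 kPa


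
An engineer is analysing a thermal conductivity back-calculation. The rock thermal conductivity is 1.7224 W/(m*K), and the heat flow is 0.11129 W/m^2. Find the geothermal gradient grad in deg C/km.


grad = q / k * 1000
grad = 0.11129 / 1.7224 * 1000
grad = 64.613 deg C/km


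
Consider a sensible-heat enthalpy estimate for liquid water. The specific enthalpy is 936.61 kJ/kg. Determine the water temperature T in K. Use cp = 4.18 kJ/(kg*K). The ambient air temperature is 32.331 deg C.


T = h / cp
T = 936.61 / 4.18
T = 224.0694 deg C
Convert to K: 224.0694 + 273.15 = 497.22 K
T = 497.22 K


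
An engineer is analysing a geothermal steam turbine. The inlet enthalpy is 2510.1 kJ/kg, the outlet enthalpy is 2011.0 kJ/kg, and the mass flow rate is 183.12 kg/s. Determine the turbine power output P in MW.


P = mdot * (h_in - h_out) / 1000
P = 183.12 * (2510.1 - 2011.0) / 1000
P = 91.395 MW


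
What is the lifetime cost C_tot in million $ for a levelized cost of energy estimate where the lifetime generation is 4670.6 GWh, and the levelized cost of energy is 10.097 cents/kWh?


C_tot = LCOE / 100 * E_tot
C_tot = 10.097 / 100 * 4670.6
C_tot = 471.59 million $


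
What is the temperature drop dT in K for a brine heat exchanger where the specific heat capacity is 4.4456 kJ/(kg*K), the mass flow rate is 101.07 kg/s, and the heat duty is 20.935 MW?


dT = Q * 1000 / (mdot * cp)
dT = 20.935 * 1000 / (101.07 * 4.4456)
dT = 46.593 K


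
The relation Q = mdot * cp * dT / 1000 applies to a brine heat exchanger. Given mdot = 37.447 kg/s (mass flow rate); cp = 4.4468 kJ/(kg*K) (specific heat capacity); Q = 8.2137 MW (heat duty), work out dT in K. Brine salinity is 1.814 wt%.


dT = Q * 1000 / (mdot * cp)
dT = 8.2137 * 1000 / (37.447 * 4.4468)
dT = 49.326 K


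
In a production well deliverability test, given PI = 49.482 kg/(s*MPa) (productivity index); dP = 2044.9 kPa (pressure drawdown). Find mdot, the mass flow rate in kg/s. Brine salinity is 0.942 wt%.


mdot = PI * dP / 1000
mdot = 49.482 * 2044.9 / 1000
mdot = 101.19 kg/s


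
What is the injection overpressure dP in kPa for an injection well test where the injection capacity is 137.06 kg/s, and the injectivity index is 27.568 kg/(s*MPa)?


dP = mdot * 1000 / II
dP = 137.06 * 1000 / 27.568
dP = 4971.7 kPa


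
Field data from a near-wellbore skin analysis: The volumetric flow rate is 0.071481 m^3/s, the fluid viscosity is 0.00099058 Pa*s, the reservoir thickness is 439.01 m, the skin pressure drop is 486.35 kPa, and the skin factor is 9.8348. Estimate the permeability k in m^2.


k = S*q*mu / (2*pi*dP_s*1000*hr)
k = 9.8348*0.071481*0.00099058 / (2*pi*486.35*1000*439.01)
k = 5.1909e-13 m^2


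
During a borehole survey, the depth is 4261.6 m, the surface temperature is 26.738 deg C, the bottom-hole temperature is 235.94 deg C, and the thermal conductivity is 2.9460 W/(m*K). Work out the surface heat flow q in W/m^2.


Step 1: grad = (T_d - T_surf)/d * 1000 = (235.94 - 26.738)/4261.6 * 1000 = 49.09001 deg C/km
Step 2: q = k * grad / 1000 = 2.946 * 49.09001 / 1000 = 0.14462 W/m^2
q = 0.14462 W/m^2


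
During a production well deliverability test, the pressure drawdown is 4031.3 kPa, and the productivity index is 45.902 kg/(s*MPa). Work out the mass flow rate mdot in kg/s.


mdot = PI * dP / 1000
mdot = 45.902 * 4031.3 / 1000
mdot = 185.04 kg/s


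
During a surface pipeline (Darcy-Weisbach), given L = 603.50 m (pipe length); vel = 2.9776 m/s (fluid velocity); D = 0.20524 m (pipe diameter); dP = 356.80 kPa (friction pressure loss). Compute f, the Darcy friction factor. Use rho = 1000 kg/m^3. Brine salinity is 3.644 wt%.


f = dP*1000 / ((L/D)*(rho*vel^2/2))
f = 356.80*1000 / ((603.50/0.20524)*(1000*2.9776^2/2))
f = 0.027372


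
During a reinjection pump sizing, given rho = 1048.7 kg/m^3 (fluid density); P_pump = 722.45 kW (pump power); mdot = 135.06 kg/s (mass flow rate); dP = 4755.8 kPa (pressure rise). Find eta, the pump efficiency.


eta = mdot * dP / (rho * P_pump)
eta = 135.06 * 4755.8 / (1048.7 * 722.45)
eta = 0.84780


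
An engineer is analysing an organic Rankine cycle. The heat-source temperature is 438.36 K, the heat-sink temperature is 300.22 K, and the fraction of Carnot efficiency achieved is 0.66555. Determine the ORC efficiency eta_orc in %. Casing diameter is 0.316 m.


eta_orc = (1 - Tc/Th) * f * 100
eta_orc = (1 - 300.22/438.36) * 0.66555 * 100
eta_orc = 20.973 %


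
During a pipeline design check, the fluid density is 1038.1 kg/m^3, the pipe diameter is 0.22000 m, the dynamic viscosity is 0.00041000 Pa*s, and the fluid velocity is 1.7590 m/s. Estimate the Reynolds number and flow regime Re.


Step 1: Re = rho*vel*D/mu = 1038.1*1.759*0.22/0.00041 = 9.7981e+05
Step 2: Re = 9.7981e+05 > 4000, so flow is turbulent.
Re = 9.7981e+05 (turbulent)


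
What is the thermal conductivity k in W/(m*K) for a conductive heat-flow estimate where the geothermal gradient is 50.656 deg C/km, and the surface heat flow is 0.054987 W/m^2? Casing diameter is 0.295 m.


k = q * 1000 / grad
k = 0.054987 * 1000 / 50.656
k = 1.0855 W/(m*K)


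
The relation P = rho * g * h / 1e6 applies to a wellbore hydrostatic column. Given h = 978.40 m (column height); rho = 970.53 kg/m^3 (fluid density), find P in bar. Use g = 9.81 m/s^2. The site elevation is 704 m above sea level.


P = rho * g * h / 1e6
P = 970.53 * 9.81 * 978.40 / 1e6
P = 9.315248 MPa
Convert: 9.315248 MPa * 10.0 = 93.152 bar
P = 93.152 bar


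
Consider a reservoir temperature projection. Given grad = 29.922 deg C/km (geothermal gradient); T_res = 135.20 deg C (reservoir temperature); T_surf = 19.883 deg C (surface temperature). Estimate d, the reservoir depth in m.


d = (T_res - T_surf) / grad * 1000
d = (135.20 - 19.883) / 29.922 * 1000
d = 3853.9 m


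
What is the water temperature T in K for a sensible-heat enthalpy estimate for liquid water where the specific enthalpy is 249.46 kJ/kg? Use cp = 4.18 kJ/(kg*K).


T = h / cp
T = 249.46 / 4.18
T = 59.67943 deg C
Convert to K: 59.67943 + 273.15 = 332.83 K
T = 332.83 K


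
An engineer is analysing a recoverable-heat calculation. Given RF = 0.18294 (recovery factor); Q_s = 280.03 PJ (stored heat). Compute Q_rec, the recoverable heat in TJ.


Q_rec = Q_s * RF
Q_rec = 280.03 * 0.18294
Q_rec = 51.22869 PJ
Convert: 51.22869 PJ * 1000.0 = 51229 TJ
Q_rec = 51229 TJ


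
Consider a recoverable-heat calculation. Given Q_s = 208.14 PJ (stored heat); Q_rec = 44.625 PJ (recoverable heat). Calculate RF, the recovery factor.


RF = Q_rec / Q_s
RF = 44.625 / 208.14
RF = 0.21440


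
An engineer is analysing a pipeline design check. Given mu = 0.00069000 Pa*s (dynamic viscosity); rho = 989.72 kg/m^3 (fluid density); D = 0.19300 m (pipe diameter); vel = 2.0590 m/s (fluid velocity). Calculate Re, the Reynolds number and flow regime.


Step 1: Re = rho*vel*D/mu = 989.72*2.059*0.193/0.00069 = 5.7000e+05
Step 2: Re = 5.7000e+05 > 4000, so flow is turbulent.
Re = 5.7000e+05 (turbulent)


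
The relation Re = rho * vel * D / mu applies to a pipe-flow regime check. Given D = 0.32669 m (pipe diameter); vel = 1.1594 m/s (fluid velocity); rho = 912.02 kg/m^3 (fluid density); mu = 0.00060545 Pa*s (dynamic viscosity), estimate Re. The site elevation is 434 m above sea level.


Re = rho * vel * D / mu
Re = 912.02 * 1.1594 * 0.32669 / 0.00060545
Re = 5.7055e+05


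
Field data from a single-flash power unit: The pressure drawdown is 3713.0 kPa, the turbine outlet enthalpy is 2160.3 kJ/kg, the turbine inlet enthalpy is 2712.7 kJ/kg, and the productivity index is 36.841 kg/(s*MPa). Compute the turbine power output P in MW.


Step 1: mdot = PI * dP / 1000 = 36.841 * 3713.0 / 1000 = 136.7906 kg/s
Step 2: P = mdot*(h_in - h_out)/1000 = 136.7906*(2712.7 - 2160.3)/1000 = 75.563 MW
P = 75.563 MW


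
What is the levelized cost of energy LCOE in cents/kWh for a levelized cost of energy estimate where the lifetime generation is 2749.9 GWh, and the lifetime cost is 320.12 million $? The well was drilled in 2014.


LCOE = C_tot / E_tot * 100
LCOE = 320.12 / 2749.9 * 100
LCOE = 11.641 cents/kWh


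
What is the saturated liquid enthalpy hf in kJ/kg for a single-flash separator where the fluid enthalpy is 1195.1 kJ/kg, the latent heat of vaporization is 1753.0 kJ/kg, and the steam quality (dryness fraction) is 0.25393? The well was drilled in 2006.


hf = h - x * hfg
hf = 1195.1 - 0.25393 * 1753.0
hf = 749.96 kJ/kg


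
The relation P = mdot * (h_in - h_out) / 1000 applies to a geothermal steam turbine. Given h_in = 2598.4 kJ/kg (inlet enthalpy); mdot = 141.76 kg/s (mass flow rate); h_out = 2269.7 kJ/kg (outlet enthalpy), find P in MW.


P = mdot * (h_in - h_out) / 1000
P = 141.76 * (2598.4 - 2269.7) / 1000
P = 46.597 MW


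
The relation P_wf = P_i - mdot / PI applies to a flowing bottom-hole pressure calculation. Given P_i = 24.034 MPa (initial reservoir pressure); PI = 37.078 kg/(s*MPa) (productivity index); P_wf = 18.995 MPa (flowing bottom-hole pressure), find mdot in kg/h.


mdot = (P_i - P_wf) * PI
mdot = (24.034 - 18.995) * 37.078
mdot = 186.8360 kg/s
Convert: 186.8360 kg/s * 3600.0 = 6.7261e+05 kg/h
mdot = 6.7261e+05 kg/h


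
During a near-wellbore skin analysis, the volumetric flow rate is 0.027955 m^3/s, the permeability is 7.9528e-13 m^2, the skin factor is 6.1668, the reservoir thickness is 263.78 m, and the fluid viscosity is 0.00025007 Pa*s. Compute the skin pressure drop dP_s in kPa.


dP_s = S * q * mu / (2*pi*k*hr) / 1000
dP_s = 6.1668 * 0.027955 * 0.00025007 / (2*pi*7.9528e-13*263.78) / 1000
dP_s = 32.707 kPa


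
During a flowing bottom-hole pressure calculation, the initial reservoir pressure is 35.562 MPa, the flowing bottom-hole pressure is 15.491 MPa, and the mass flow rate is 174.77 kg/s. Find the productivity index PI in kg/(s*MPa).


PI = mdot / (P_i - P_wf)
PI = 174.77 / (35.562 - 15.491)
PI = 8.7076 kg/(s*MPa)


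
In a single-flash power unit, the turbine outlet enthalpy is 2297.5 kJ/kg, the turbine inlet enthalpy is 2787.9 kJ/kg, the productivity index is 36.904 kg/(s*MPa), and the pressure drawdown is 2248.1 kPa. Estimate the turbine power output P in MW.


Step 1: mdot = PI * dP / 1000 = 36.904 * 2248.1 / 1000 = 82.96388 kg/s
Step 2: P = mdot*(h_in - h_out)/1000 = 82.96388*(2787.9 - 2297.5)/1000 = 40.685 MW
P = 40.685 MW


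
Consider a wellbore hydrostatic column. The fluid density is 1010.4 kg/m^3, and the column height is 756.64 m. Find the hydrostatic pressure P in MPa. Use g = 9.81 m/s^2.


P = rho * g * h / 1e6
P = 1010.4 * 9.81 * 756.64 / 1e6
P = 7.4998 MPa


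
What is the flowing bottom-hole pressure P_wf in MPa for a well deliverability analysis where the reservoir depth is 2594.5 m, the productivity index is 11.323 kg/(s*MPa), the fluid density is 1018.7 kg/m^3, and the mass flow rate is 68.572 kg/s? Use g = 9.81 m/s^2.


Step 1: P_i = rho*g*h/1e6 = 1018.7*9.81*2594.5/1e6 = 25.92800 MPa
Step 2: P_wf = P_i - mdot/PI = 25.92800 - 68.572/11.323 = 19.872 MPa
P_wf = 19.872 MPa


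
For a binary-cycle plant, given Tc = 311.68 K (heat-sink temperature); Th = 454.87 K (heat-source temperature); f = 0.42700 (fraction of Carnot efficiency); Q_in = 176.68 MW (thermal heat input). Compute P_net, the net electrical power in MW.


Step 1: eta = (1 - Tc/Th)*f = (1 - 311.68/454.87)*0.427 = 0.1344167
Step 2: P_net = eta * Q_in = 0.1344167 * 176.68 = 23.749 MW
P_net = 23.749 MW


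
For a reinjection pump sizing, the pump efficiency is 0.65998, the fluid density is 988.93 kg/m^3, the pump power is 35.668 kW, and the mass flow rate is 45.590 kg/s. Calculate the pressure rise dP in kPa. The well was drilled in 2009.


dP = P_pump * rho * eta / mdot
dP = 35.668 * 988.93 * 0.65998 / 45.590
dP = 510.63 kPa


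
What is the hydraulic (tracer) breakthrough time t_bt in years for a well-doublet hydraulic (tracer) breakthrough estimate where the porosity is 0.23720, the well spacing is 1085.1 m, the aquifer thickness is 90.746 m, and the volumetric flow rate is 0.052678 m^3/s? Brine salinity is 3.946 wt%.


t_bt = pi * hr * phi * L^2 / (3 * Qv) / (365.25*86400)
t_bt = pi * 90.746 * 0.23720 * 1085.1^2 / (3 * 0.052678) / (365.25*86400)
t_bt = 15.965 years


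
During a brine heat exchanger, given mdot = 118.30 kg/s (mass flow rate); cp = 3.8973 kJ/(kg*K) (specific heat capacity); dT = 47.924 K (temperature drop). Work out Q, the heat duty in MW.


Q = mdot * cp * dT / 1000
Q = 118.30 * 3.8973 * 47.924 / 1000
Q = 22.095 MW


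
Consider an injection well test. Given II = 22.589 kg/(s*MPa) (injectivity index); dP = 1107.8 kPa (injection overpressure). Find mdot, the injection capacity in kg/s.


mdot = II * dP / 1000
mdot = 22.589 * 1107.8 / 1000
mdot = 25.024 kg/s


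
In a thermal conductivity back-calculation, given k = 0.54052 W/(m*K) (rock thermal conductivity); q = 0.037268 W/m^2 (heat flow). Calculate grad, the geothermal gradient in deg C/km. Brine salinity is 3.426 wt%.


grad = q / k * 1000
grad = 0.037268 / 0.54052 * 1000
grad = 68.948 deg C/km


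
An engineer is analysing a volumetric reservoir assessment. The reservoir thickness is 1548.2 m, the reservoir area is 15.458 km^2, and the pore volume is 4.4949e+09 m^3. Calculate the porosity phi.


phi = Vp / (A * 1e6 * hr)
phi = 4.4949e+09 / (15.458 * 1e6 * 1548.2)
phi = 0.18782


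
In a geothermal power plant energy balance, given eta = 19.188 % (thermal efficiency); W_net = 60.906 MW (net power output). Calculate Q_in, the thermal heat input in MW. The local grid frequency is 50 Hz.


Q_in = W_net / (eta / 100)
Q_in = 60.906 / (19.188 / 100)
Q_in = 317.42 MW


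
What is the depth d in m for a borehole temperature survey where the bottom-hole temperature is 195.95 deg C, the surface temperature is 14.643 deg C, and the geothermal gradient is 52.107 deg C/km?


d = (T_d - T_surf) / grad * 1000
d = (195.95 - 14.643) / 52.107 * 1000
d = 3479.5 m


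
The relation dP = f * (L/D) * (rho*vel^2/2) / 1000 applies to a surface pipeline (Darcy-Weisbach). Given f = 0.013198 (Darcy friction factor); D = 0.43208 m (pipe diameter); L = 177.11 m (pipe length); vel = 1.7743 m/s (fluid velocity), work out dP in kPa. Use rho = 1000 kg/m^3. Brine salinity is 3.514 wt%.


dP = f * (L/D) * (rho*vel^2/2) / 1000
dP = 0.013198 * (177.11/0.43208) * (1000*1.7743^2/2) / 1000
dP = 8.5155 kPa


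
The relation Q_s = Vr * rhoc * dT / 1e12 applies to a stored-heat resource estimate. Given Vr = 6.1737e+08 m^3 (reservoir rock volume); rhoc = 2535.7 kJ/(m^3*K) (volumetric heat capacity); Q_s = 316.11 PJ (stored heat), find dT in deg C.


dT = Q_s * 1e12 / (Vr * rhoc)
dT = 316.11 * 1e12 / (6.1737e+08 * 2535.7)
dT = 201.9272 K
Convert (temperature difference, 1 K = 1 deg C): 201.9272 K = 201.9272 deg C
dT = 201.93 deg C


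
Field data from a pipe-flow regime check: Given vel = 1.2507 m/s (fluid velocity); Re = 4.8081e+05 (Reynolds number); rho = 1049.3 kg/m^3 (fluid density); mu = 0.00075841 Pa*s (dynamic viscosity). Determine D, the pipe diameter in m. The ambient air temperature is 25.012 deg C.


D = Re * mu / (rho * vel)
D = 4.8081e+05 * 0.00075841 / (1049.3 * 1.2507)
D = 0.27786 m


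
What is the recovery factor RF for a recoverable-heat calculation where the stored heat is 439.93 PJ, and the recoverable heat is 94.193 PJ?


RF = Q_rec / Q_s
RF = 94.193 / 439.93
RF = 0.21411


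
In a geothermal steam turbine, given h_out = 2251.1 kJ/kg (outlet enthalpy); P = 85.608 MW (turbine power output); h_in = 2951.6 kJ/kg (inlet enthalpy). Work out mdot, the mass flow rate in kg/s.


mdot = P * 1000 / (h_in - h_out)
mdot = 85.608 * 1000 / (2951.6 - 2251.1)
mdot = 122.21 kg/s


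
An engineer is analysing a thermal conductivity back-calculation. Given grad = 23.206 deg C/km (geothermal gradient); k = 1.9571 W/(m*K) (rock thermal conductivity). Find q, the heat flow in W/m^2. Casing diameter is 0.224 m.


q = k * grad / 1000
q = 1.9571 * 23.206 / 1000
q = 0.045416 W/m^2


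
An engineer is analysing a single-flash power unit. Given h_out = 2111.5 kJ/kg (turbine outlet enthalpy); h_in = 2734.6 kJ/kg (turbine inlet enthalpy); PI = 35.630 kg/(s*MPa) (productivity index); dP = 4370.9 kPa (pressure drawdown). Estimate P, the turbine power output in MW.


Step 1: mdot = PI * dP / 1000 = 35.63 * 4370.9 / 1000 = 155.7352 kg/s
Step 2: P = mdot*(h_in - h_out)/1000 = 155.7352*(2734.6 - 2111.5)/1000 = 97.039 MW
P = 97.039 MW


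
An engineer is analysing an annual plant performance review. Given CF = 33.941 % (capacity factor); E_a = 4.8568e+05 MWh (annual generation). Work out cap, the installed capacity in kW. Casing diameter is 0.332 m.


cap = E_a / (CF/100 * 8760)
cap = 4.8568e+05 / (33.941/100 * 8760)
cap = 163.3509 MW
Convert: 163.3509 MW * 1000.0 = 1.6335e+05 kW
cap = 1.6335e+05 kW


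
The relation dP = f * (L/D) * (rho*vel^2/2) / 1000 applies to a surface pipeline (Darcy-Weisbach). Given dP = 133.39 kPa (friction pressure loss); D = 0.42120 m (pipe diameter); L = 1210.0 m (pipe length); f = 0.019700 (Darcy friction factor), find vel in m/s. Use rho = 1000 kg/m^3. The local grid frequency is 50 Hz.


vel = sqrt(dP*1000*2*D / (f*L*rho))
vel = sqrt(133.39*1000*2*0.42120 / (0.019700*1210.0*1000))
vel = 2.1712 m/s


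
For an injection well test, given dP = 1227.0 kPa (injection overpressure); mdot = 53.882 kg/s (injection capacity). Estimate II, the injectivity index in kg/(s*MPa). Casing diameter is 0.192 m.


II = mdot * 1000 / dP
II = 53.882 * 1000 / 1227.0
II = 43.914 kg/(s*MPa)


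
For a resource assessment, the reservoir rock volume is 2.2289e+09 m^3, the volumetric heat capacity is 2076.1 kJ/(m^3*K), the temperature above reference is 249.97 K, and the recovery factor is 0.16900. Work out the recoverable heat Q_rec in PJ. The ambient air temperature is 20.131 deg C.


Step 1: Q_s = Vr*rhoc*dT/1e12 = 2.2289e+09*2076.1*249.97/1e12 = 1156.716 PJ
Step 2: Q_rec = Q_s * RF = 1156.716 * 0.169 = 195.49 PJ
Q_rec = 195.49 PJ


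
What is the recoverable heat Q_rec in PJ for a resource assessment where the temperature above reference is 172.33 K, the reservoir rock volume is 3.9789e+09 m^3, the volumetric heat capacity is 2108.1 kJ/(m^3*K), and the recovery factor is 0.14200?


Step 1: Q_s = Vr*rhoc*dT/1e12 = 3.9789e+09*2108.1*172.33/1e12 = 1445.490 PJ
Step 2: Q_rec = Q_s * RF = 1445.490 * 0.142 = 205.26 PJ
Q_rec = 205.26 PJ


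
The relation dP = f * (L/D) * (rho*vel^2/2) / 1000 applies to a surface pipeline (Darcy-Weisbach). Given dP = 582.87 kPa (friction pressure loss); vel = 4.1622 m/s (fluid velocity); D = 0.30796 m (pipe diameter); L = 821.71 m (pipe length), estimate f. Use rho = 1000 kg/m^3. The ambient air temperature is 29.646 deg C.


f = dP*1000 / ((L/D)*(rho*vel^2/2))
f = 582.87*1000 / ((821.71/0.30796)*(1000*4.1622^2/2))
f = 0.025219


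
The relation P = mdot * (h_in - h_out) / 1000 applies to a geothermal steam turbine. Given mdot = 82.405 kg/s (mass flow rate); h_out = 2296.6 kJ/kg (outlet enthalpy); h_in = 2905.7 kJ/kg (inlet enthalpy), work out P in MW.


P = mdot * (h_in - h_out) / 1000
P = 82.405 * (2905.7 - 2296.6) / 1000
P = 50.193 MW


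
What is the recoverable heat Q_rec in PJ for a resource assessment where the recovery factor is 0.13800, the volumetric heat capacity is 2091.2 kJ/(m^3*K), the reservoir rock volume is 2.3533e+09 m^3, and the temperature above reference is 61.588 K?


Step 1: Q_s = Vr*rhoc*dT/1e12 = 2.3533e+09*2091.2*61.588/1e12 = 303.0882 PJ
Step 2: Q_rec = Q_s * RF = 303.0882 * 0.138 = 41.826 PJ
Q_rec = 41.826 PJ


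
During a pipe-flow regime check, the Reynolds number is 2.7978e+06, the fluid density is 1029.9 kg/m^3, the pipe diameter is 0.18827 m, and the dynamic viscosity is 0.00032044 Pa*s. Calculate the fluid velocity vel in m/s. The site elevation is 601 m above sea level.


vel = Re * mu / (rho * D)
vel = 2.7978e+06 * 0.00032044 / (1029.9 * 0.18827)
vel = 4.6237 m/s


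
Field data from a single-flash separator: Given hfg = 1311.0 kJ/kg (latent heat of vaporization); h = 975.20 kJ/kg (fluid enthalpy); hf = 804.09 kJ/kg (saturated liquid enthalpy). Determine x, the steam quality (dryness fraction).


x = (h - hf) / hfg
x = (975.20 - 804.09) / 1311.0
x = 0.13052


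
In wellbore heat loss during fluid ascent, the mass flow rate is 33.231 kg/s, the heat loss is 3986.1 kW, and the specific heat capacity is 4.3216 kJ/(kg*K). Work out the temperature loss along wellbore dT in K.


dT = Q_loss / (mdot * cp)
dT = 3986.1 / (33.231 * 4.3216)
dT = 27.756 K


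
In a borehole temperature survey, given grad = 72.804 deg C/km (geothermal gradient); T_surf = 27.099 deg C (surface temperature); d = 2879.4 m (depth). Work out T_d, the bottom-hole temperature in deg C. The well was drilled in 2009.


T_d = T_surf + grad * d / 1000
T_d = 27.099 + 72.804 * 2879.4 / 1000
T_d = 236.73 deg C


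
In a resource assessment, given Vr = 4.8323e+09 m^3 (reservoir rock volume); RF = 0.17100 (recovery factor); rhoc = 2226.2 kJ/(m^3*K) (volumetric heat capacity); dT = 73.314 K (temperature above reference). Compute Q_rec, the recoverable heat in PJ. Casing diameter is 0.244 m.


Step 1: Q_s = Vr*rhoc*dT/1e12 = 4.8323e+09*2226.2*73.314/1e12 = 788.6875 PJ
Step 2: Q_rec = Q_s * RF = 788.6875 * 0.171 = 134.87 PJ
Q_rec = 134.87 PJ


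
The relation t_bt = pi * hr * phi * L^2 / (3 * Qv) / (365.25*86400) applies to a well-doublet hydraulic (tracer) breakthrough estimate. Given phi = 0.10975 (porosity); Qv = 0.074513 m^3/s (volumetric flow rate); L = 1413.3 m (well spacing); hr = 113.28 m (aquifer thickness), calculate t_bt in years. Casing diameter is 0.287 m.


t_bt = pi * hr * phi * L^2 / (3 * Qv) / (365.25*86400)
t_bt = pi * 113.28 * 0.10975 * 1413.3^2 / (3 * 0.074513) / (365.25*86400)
t_bt = 11.059 years


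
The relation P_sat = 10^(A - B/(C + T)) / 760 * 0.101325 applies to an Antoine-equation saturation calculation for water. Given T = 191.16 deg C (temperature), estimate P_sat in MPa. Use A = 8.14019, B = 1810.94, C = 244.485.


P_sat = 10^(A - B/(C + T)) / 760 * 0.101325
P_sat = 10^(8.14019 - 1810.94/(244.485 + 191.16)) / 760 * 0.101325
P_sat = 1.2829 MPa


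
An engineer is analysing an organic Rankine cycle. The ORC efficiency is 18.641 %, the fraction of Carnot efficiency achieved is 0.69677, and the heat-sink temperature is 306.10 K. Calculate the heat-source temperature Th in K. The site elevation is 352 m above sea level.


Th = Tc / (1 - (eta_orc/100)/f)
Th = 306.10 / (1 - (18.641/100)/0.69677)
Th = 417.90 K


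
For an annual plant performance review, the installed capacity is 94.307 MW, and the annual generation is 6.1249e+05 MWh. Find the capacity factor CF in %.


CF = E_a / (cap * 8760) * 100
CF = 6.1249e+05 / (94.307 * 8760) * 100
CF = 74.140 %


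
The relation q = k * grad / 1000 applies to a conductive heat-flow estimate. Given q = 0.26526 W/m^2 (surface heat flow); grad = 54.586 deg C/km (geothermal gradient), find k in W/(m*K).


k = q * 1000 / grad
k = 0.26526 * 1000 / 54.586
k = 4.8595 W/(m*K)


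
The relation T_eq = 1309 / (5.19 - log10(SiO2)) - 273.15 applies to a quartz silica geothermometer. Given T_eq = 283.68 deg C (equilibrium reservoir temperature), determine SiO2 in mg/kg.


SiO2 = 10^(5.19 - 1309/(T_eq + 273.15))
SiO2 = 10^(5.19 - 1309/(283.68 + 273.15))
SiO2 = 690.55 mg/kg


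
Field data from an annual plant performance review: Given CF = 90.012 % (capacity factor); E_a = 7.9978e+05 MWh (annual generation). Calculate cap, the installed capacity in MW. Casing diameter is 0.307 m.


cap = E_a / (CF/100 * 8760)
cap = 7.9978e+05 / (90.012/100 * 8760)
cap = 101.43 MW


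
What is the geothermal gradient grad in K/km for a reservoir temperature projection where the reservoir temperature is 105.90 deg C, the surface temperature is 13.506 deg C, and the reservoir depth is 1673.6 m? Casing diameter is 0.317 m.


grad = (T_res - T_surf) / d * 1000
grad = (105.90 - 13.506) / 1673.6 * 1000
grad = 55.20674 deg C/km
Convert: 55.20674 deg C/km * 1.0 = 55.207 K/km
grad = 55.207 K/km


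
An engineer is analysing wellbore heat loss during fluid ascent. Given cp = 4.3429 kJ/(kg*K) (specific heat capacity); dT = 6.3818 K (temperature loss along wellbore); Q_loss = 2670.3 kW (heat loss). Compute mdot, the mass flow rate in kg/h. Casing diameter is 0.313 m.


mdot = Q_loss / (cp * dT)
mdot = 2670.3 / (4.3429 * 6.3818)
mdot = 96.34674 kg/s
Convert: 96.34674 kg/s * 3600.0 = 3.4685e+05 kg/h
mdot = 3.4685e+05 kg/h


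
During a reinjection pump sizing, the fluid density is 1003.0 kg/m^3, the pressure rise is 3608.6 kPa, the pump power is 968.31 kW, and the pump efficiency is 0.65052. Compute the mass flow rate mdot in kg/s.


mdot = P_pump * rho * eta / dP
mdot = 968.31 * 1003.0 * 0.65052 / 3608.6
mdot = 175.08 kg/s


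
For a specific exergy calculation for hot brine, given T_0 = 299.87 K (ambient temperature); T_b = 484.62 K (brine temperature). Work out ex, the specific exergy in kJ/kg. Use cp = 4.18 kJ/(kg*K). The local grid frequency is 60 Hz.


ex = cp * ((T_b - T_0) - T_0 * ln(T_b/T_0))
ex = 4.18 * ((484.62 - 299.87) - 299.87 * ln(484.62/299.87))
ex = 170.58 kJ/kg


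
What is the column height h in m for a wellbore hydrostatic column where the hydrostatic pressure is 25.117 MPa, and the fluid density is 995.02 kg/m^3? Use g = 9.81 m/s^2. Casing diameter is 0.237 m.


h = P * 1e6 / (g * rho)
h = 25.117 * 1e6 / (9.81 * 995.02)
h = 2573.2 m


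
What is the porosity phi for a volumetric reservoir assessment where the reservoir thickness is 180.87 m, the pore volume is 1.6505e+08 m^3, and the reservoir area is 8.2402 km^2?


phi = Vp / (A * 1e6 * hr)
phi = 1.6505e+08 / (8.2402 * 1e6 * 180.87)
phi = 0.11074


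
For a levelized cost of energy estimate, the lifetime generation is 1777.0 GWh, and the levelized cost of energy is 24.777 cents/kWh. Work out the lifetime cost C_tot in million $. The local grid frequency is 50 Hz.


C_tot = LCOE / 100 * E_tot
C_tot = 24.777 / 100 * 1777.0
C_tot = 440.29 million $


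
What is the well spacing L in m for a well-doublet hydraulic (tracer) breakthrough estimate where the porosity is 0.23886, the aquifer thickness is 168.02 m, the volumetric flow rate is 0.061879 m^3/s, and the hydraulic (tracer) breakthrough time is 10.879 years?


L = sqrt(t_bt*365.25*86400*3*Qv / (pi*hr*phi))
L = sqrt(10.879*365.25*86400*3*0.061879 / (pi*168.02*0.23886))
L = 710.97 m
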